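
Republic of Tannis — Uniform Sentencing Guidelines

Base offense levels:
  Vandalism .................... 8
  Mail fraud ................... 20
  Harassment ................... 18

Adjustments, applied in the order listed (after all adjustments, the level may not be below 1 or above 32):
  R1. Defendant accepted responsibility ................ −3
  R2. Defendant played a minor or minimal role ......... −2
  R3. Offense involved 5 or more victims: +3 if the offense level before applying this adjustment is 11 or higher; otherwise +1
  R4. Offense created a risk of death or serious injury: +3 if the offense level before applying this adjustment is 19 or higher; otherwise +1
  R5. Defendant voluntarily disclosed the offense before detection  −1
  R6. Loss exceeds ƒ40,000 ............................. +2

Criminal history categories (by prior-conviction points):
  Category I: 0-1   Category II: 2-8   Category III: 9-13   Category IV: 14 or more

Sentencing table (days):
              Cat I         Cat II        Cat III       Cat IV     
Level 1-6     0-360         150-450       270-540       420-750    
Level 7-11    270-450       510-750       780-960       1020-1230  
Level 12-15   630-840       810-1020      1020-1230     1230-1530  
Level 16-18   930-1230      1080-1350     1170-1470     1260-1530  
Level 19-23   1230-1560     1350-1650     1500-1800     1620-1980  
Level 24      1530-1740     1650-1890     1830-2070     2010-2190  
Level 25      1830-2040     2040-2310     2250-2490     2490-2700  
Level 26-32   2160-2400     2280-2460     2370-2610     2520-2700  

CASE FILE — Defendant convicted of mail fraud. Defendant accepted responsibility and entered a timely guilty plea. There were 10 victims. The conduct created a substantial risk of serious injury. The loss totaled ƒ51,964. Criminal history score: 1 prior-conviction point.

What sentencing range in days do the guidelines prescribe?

1830-2040 days

Base offense level for mail fraud: 20.
R1 applies: 20 − 3 = 17.
R2 does not apply.
R3 applies (level before this adjustment is 17 ≥ 11, so +3): 17 + 3 = 20.
R4 applies (level before this adjustment is 20 ≥ 19, so +3): 20 + 3 = 23.
R5 does not apply.
R6 applies: 23 + 2 = 25.
Final offense level: 25.
Criminal history: 1 prior point → Category I (0-1).
Level 25 falls in the 25 band.
Grid: Level 25 × Category I = 1830-2040 days.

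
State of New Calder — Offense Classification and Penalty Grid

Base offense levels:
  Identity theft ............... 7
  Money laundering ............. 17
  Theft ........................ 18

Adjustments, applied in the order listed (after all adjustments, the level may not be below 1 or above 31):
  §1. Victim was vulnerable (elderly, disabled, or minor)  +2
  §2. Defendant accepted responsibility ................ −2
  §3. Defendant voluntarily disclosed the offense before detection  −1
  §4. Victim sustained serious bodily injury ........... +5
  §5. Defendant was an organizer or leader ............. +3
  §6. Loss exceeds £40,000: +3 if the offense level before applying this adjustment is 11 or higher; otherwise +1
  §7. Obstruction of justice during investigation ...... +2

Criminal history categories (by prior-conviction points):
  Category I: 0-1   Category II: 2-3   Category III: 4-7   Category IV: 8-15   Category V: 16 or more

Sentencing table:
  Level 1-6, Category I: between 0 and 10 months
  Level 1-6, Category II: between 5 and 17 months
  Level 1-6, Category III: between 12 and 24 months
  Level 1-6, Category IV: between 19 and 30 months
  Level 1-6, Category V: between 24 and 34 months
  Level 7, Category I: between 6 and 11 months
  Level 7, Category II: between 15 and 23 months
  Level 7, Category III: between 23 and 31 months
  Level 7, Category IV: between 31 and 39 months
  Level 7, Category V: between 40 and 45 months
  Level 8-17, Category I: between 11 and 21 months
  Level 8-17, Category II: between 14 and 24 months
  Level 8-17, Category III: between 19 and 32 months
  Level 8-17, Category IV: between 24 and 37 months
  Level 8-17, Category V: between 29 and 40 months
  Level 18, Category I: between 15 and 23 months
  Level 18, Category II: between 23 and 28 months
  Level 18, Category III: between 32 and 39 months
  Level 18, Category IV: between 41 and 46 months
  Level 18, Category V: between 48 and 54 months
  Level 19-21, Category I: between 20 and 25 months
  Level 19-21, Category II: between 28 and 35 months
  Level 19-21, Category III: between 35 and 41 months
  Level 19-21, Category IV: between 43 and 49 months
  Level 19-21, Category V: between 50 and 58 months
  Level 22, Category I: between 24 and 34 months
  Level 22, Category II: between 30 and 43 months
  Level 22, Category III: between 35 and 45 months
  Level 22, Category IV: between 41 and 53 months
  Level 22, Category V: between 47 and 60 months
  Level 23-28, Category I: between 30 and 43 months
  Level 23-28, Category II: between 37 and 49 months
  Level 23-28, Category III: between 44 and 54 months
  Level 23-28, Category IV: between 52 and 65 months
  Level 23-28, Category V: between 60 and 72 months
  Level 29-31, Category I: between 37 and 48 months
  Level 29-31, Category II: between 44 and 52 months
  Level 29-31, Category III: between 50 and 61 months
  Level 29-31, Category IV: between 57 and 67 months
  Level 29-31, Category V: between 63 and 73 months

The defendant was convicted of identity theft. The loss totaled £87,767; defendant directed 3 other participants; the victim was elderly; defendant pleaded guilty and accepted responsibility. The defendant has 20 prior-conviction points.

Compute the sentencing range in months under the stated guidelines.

29-40 months

Base offense level for identity theft: 7.
§1 applies: 7 + 2 = 9.
§2 applies: 9 − 2 = 7.
§4 does not apply.
§5 applies: 7 + 3 = 10.
§6 applies (level before this adjustment is 10 < 11, so +1): 10 + 1 = 11.
§7 does not apply.
Final offense level: 11.
Criminal history: 20 prior points → Category V (16+).
Level 11 falls in the 8-17 band.
Grid: Level 8-17 × Category V = 29-40 months.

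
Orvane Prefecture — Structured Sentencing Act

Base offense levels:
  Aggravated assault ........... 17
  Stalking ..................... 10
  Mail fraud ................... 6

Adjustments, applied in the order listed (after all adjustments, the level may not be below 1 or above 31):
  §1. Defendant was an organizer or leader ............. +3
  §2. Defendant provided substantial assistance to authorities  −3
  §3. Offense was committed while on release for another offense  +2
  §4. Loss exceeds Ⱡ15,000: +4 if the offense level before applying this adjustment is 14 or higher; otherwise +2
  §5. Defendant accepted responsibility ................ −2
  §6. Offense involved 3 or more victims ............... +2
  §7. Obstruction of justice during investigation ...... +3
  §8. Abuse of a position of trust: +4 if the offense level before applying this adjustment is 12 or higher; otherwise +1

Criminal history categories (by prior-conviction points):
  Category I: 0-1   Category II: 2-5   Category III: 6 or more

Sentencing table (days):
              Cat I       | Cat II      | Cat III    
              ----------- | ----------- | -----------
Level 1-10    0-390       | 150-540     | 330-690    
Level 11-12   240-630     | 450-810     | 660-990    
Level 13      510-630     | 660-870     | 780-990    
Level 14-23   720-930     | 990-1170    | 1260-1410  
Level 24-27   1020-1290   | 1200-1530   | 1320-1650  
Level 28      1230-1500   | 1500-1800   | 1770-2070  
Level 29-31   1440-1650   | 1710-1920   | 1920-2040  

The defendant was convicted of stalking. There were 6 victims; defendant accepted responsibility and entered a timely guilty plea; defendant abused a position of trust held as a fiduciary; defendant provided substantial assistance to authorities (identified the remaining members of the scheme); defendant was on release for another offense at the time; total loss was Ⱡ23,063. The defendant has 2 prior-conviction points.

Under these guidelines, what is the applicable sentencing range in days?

450-810 days

Base offense level for stalking: 10.
§2 applies: 10 − 3 = 7.
§3 applies: 7 + 2 = 9.
§4 applies (level before this adjustment is 9 < 14, so +2): 9 + 2 = 11.
§5 applies: 11 − 2 = 9.
§6 applies: 9 + 2 = 11.
§7 does not apply.
§8 applies (level before this adjustment is 11 < 12, so +1): 11 + 1 = 12.
Final offense level: 12.
Criminal history: 2 prior points → Category II (2-5).
Level 12 falls in the 11-12 band.
Grid: Level 11-12 × Category II = 450-810 days.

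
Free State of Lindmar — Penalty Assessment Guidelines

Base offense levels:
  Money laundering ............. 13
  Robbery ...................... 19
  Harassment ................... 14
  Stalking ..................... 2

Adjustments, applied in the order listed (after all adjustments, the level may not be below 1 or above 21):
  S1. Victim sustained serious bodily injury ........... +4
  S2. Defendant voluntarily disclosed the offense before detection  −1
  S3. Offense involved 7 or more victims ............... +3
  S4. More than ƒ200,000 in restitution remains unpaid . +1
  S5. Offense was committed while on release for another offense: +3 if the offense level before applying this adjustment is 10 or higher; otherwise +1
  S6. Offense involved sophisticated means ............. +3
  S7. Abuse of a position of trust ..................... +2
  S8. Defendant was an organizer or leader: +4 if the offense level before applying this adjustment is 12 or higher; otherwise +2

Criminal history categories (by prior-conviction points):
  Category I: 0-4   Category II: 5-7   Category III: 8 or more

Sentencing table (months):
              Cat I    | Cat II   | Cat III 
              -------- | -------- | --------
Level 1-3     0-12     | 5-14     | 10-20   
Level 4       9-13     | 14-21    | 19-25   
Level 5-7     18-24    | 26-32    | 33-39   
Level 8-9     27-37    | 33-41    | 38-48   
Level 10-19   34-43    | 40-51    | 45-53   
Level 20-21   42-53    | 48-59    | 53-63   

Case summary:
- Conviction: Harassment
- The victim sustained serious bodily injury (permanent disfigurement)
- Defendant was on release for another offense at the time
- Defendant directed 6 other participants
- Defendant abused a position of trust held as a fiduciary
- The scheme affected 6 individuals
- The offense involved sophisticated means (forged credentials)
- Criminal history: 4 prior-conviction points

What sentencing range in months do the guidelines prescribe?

Base offense level for harassment: 14.
S1 applies: 14 + 4 = 18.
S2 does not apply.
S3 does not apply.
S5 applies (level before this adjustment is 18 ≥ 10, so +3): 18 + 3 = 21.
S6 applies: 21 + 3 = 24.
S7 applies: 24 + 2 = 26.
S8 applies (level before this adjustment is 26 ≥ 12, so +4): 26 + 4 = 30.
Level 30 exceeds the maximum of 21; capped at 21.
Final offense level: 21.
Criminal history: 4 prior points → Category I (0-4).
Level 21 falls in the 20-21 band.
Grid: Level 20-21 × Category I = 42-53 months.

42-53 months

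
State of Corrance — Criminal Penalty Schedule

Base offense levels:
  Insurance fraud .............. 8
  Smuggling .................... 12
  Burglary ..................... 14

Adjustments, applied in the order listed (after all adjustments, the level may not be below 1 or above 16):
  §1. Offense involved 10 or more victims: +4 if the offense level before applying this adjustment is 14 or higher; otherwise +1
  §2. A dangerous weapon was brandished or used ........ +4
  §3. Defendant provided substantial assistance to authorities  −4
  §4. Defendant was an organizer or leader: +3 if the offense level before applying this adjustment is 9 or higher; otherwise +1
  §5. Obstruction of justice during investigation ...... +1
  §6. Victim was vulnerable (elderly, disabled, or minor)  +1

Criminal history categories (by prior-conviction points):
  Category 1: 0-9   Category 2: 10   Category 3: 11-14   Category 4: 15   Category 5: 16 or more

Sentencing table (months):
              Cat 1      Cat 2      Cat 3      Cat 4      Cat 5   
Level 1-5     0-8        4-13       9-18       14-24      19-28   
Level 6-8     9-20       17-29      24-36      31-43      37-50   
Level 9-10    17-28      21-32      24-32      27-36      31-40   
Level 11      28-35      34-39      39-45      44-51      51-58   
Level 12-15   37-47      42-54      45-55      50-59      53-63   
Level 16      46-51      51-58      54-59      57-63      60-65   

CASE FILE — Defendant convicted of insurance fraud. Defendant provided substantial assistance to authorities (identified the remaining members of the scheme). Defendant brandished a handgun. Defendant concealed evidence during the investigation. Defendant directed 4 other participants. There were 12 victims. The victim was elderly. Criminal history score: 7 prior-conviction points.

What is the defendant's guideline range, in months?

37-47 months

Base offense level for insurance fraud: 8.
§1 applies (level before this adjustment is 8 < 14, so +1): 8 + 1 = 9.
§2 applies: 9 + 4 = 13.
§3 applies: 13 − 4 = 9.
§4 applies (level before this adjustment is 9 ≥ 9, so +3): 9 + 3 = 12.
§5 applies: 12 + 1 = 13.
§6 applies: 13 + 1 = 14.
Final offense level: 14.
Criminal history: 7 prior points → Category 1 (0-9).
Level 14 falls in the 12-15 band.
Grid: Level 12-15 × Category 1 = 37-47 months.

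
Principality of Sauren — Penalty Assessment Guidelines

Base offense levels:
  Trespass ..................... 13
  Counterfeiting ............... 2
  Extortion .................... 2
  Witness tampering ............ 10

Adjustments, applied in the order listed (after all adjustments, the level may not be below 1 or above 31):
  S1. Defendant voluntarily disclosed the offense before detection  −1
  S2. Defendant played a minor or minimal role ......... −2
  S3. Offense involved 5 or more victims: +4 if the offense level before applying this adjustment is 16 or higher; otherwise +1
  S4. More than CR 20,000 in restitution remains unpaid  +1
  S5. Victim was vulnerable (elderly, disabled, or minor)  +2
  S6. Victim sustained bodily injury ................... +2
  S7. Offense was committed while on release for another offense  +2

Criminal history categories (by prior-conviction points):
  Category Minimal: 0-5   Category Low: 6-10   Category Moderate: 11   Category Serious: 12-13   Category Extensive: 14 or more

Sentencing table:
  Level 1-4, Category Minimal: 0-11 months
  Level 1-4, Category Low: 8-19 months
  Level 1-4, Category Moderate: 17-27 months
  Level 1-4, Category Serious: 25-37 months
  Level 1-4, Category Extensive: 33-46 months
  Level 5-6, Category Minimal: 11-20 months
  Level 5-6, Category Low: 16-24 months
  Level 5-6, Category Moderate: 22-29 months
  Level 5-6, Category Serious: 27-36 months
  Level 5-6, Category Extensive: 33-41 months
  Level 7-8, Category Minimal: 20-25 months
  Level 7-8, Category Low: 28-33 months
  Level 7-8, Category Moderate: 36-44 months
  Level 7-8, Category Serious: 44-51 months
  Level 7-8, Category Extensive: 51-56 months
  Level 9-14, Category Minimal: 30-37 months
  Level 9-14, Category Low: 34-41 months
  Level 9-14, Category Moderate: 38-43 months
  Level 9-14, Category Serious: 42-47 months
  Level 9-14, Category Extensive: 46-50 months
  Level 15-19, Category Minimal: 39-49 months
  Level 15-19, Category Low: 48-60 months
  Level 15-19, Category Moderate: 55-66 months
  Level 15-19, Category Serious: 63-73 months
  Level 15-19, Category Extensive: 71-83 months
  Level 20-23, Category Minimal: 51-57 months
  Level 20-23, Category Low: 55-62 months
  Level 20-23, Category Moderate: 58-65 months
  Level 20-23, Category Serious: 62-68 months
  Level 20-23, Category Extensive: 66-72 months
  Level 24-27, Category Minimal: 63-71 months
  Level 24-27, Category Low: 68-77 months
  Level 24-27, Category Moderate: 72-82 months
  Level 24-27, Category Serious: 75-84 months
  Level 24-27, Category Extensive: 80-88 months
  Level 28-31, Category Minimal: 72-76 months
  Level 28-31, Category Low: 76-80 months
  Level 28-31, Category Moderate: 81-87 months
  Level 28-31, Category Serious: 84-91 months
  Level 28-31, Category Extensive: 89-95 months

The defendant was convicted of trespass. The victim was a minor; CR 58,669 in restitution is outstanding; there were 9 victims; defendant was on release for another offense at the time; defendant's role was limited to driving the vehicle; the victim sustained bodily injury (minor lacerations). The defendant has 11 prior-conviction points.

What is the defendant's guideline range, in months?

55-66 months

Base offense level for trespass: 13.
S1 does not apply.
S2 applies: 13 − 2 = 11.
S3 applies (level before this adjustment is 11 < 16, so +1): 11 + 1 = 12.
S4 applies: 12 + 1 = 13.
S5 applies: 13 + 2 = 15.
S6 applies: 15 + 2 = 17.
S7 applies: 17 + 2 = 19.
Final offense level: 19.
Criminal history: 11 prior points → Category Moderate (11).
Level 19 falls in the 15-19 band.
Grid: Level 15-19 × Category Moderate = 55-66 months.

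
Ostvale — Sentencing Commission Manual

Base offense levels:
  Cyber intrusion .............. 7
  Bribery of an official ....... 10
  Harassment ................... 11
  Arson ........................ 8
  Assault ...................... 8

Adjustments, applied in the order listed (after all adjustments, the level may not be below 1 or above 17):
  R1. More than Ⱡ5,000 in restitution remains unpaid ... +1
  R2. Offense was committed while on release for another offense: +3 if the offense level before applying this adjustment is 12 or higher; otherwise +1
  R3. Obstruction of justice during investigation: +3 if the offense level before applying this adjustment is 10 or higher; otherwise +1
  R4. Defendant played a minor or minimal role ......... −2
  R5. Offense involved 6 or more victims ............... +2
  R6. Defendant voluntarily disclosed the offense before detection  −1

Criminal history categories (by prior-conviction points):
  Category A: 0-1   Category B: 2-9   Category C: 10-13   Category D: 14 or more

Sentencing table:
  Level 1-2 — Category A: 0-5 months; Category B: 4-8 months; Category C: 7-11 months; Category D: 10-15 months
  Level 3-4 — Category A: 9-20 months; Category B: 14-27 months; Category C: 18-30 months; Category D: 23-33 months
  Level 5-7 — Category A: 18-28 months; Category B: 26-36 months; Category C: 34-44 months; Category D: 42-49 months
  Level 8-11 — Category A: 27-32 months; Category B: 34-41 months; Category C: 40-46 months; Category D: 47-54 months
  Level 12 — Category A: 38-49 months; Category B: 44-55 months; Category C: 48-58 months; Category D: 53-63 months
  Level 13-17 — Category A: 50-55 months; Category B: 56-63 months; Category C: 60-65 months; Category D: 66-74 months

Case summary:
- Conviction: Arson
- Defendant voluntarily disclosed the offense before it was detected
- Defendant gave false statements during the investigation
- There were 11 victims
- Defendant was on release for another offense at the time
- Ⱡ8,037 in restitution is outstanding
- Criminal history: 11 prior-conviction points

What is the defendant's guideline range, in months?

Base offense level for arson: 8.
R1 applies: 8 + 1 = 9.
R2 applies (level before this adjustment is 9 < 12, so +1): 9 + 1 = 10.
R3 applies (level before this adjustment is 10 ≥ 10, so +3): 10 + 3 = 13.
R5 applies: 13 + 2 = 15.
R6 applies: 15 − 1 = 14.
Final offense level: 14.
Criminal history: 11 prior points → Category C (10-13).
Level 14 falls in the 13-17 band.
Grid: Level 13-17 × Category C = 60-65 months.

60-65 months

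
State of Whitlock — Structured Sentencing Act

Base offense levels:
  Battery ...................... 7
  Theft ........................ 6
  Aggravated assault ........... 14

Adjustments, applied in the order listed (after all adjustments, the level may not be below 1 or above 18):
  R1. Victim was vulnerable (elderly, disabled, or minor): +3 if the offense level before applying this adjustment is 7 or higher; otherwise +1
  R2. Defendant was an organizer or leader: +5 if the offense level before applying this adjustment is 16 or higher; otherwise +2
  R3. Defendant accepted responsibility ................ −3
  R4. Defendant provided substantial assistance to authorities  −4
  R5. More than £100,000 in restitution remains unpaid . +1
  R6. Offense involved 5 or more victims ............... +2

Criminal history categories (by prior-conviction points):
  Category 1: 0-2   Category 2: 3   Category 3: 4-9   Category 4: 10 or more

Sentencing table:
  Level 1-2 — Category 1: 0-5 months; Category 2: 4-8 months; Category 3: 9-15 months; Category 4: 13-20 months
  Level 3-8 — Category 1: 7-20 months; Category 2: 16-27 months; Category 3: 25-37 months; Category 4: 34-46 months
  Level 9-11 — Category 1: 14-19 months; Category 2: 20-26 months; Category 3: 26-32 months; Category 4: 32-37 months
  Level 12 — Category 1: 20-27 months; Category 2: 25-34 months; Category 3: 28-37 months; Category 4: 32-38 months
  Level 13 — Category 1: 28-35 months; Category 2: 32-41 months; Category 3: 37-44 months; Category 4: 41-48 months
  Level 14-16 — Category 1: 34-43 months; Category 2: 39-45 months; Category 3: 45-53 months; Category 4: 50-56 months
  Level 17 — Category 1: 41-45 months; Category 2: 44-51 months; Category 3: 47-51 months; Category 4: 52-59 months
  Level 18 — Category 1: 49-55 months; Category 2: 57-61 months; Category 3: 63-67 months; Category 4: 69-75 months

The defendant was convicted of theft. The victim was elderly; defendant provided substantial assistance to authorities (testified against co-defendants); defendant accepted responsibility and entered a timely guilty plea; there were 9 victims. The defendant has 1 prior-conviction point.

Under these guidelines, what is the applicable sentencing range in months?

0-5 months

Base offense level for theft: 6.
R1 applies (level before this adjustment is 6 < 7, so +1): 6 + 1 = 7.
R2 does not apply.
R3 applies: 7 − 3 = 4.
R4 applies: 4 − 4 = 0.
R5 does not apply.
R6 applies: 0 + 2 = 2.
Final offense level: 2.
Criminal history: 1 prior point → Category 1 (0-2).
Level 2 falls in the 1-2 band.
Grid: Level 1-2 × Category 1 = 0-5 months.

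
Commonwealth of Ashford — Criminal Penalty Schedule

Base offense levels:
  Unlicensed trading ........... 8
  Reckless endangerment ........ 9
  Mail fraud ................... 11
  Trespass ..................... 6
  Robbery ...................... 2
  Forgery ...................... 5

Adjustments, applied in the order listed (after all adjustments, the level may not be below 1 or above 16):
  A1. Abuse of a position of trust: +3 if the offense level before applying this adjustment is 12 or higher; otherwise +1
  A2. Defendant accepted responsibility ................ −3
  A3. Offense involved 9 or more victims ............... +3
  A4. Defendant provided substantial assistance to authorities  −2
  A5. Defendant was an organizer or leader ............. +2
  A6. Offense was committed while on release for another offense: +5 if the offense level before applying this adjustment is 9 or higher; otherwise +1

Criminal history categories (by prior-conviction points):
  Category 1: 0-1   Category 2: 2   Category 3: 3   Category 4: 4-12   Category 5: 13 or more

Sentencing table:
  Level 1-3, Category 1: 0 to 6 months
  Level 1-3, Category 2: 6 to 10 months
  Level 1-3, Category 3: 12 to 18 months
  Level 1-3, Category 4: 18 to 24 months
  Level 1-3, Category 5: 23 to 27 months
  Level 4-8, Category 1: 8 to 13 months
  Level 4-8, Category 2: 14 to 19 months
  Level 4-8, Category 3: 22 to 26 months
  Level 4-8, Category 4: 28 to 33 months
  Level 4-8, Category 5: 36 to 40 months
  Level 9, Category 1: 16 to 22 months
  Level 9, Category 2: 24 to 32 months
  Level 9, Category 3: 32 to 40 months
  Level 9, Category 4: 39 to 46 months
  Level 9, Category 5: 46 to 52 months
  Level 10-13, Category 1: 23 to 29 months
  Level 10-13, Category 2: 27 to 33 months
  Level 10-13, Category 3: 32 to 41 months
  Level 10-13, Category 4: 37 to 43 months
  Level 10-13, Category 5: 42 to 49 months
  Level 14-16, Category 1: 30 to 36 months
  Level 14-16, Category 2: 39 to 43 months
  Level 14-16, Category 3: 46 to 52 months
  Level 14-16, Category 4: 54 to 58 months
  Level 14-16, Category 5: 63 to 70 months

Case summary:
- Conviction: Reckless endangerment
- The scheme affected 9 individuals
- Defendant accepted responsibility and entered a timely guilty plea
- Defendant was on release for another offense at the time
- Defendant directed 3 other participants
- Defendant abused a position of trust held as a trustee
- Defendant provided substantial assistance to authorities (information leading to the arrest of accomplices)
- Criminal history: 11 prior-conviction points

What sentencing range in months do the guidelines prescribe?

Base offense level for reckless endangerment: 9.
A1 applies (level before this adjustment is 9 < 12, so +1): 9 + 1 = 10.
A2 applies: 10 − 3 = 7.
A3 applies: 7 + 3 = 10.
A4 applies: 10 − 2 = 8.
A5 applies: 8 + 2 = 10.
A6 applies (level before this adjustment is 10 ≥ 9, so +5): 10 + 5 = 15.
Final offense level: 15.
Criminal history: 11 prior points → Category 4 (4-12).
Level 15 falls in the 14-16 band.
Grid: Level 14-16 × Category 4 = 54-58 months.

54-58 months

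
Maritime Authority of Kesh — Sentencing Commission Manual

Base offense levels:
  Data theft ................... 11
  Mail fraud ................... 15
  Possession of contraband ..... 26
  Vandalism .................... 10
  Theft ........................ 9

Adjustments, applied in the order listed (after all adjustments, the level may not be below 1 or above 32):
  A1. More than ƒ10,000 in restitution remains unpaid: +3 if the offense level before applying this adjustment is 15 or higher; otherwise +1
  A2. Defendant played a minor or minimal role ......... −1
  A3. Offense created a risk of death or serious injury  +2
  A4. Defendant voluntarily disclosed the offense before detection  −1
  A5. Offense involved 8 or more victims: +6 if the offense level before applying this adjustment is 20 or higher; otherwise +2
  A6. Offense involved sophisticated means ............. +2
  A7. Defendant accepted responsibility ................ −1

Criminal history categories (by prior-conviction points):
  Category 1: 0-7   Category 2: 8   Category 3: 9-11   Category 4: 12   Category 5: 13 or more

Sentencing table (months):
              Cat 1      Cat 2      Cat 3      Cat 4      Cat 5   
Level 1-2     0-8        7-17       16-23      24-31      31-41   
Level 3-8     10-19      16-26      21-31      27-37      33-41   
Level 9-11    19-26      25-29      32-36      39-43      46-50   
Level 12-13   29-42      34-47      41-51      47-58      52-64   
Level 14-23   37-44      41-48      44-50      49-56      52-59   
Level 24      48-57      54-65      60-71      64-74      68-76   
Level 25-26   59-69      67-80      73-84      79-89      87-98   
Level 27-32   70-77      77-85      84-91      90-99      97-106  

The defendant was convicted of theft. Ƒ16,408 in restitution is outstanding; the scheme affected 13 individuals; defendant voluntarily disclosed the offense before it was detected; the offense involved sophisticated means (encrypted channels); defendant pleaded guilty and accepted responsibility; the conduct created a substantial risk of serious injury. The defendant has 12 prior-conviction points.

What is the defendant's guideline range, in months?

Base offense level for theft: 9.
A1 applies (level before this adjustment is 9 < 15, so +1): 9 + 1 = 10.
A2 does not apply.
A3 applies: 10 + 2 = 12.
A4 applies: 12 − 1 = 11.
A5 applies (level before this adjustment is 11 < 20, so +2): 11 + 2 = 13.
A6 applies: 13 + 2 = 15.
A7 applies: 15 − 1 = 14.
Final offense level: 14.
Criminal history: 12 prior points → Category 4 (12).
Level 14 falls in the 14-23 band.
Grid: Level 14-23 × Category 4 = 49-56 months.

49-56 months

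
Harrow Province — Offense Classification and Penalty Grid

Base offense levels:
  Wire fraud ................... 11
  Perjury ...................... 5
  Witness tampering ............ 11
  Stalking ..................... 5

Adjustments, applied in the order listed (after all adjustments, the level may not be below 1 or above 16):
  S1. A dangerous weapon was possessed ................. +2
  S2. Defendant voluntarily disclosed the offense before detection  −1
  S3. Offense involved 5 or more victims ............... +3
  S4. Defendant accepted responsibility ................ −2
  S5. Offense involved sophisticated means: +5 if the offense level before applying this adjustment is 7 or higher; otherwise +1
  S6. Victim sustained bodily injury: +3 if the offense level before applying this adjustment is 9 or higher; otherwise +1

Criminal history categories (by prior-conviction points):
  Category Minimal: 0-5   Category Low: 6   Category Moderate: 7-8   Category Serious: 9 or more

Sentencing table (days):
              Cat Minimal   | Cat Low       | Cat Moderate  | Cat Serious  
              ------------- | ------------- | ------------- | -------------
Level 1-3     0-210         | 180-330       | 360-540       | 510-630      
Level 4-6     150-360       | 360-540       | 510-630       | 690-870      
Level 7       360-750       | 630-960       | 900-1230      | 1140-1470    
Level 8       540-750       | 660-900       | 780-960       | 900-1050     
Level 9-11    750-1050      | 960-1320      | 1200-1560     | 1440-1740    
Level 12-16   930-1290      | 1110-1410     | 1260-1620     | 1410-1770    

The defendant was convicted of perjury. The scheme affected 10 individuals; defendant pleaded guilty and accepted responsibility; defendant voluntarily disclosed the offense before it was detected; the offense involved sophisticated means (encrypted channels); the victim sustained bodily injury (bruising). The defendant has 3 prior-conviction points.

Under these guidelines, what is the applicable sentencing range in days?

Base offense level for perjury: 5.
S1 does not apply.
S2 applies: 5 − 1 = 4.
S3 applies: 4 + 3 = 7.
S4 applies: 7 − 2 = 5.
S5 applies (level before this adjustment is 5 < 7, so +1): 5 + 1 = 6.
S6 applies (level before this adjustment is 6 < 9, so +1): 6 + 1 = 7.
Final offense level: 7.
Criminal history: 3 prior points → Category Minimal (0-5).
Level 7 falls in the 7 band.
Grid: Level 7 × Category Minimal = 360-750 days.

360-750 days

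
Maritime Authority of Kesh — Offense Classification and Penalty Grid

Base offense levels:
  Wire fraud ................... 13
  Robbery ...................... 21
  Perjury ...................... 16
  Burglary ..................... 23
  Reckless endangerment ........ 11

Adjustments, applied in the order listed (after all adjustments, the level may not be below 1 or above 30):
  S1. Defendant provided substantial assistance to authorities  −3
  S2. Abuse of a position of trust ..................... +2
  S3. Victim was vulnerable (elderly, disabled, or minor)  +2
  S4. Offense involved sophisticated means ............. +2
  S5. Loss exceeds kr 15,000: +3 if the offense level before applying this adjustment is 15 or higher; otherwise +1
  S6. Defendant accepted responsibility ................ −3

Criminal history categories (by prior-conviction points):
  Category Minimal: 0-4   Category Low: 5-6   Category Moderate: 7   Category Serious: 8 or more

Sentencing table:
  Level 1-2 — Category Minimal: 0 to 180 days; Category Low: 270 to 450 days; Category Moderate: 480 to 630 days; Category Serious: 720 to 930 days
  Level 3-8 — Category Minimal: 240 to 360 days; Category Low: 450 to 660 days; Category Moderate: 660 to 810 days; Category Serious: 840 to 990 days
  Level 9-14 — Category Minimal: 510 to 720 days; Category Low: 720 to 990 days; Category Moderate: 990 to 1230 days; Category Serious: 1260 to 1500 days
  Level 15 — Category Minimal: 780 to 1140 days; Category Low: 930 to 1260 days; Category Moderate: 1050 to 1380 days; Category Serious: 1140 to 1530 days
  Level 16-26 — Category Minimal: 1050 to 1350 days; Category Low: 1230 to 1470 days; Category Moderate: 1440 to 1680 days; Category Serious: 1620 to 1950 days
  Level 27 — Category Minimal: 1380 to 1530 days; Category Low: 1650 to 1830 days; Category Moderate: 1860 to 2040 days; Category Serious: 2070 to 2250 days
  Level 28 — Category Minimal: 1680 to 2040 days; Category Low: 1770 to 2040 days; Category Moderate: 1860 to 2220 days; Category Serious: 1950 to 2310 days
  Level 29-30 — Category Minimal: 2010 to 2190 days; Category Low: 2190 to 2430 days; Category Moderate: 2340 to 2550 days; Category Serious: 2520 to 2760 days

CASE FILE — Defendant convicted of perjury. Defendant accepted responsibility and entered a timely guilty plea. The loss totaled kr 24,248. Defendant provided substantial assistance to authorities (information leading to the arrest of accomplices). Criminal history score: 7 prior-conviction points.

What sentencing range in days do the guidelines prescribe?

990-1230 days

Base offense level for perjury: 16.
S1 applies: 16 − 3 = 13.
S4 does not apply.
S5 applies (level before this adjustment is 13 < 15, so +1): 13 + 1 = 14.
S6 applies: 14 − 3 = 11.
Final offense level: 11.
Criminal history: 7 prior points → Category Moderate (7).
Level 11 falls in the 9-14 band.
Grid: Level 9-14 × Category Moderate = 990-1230 days.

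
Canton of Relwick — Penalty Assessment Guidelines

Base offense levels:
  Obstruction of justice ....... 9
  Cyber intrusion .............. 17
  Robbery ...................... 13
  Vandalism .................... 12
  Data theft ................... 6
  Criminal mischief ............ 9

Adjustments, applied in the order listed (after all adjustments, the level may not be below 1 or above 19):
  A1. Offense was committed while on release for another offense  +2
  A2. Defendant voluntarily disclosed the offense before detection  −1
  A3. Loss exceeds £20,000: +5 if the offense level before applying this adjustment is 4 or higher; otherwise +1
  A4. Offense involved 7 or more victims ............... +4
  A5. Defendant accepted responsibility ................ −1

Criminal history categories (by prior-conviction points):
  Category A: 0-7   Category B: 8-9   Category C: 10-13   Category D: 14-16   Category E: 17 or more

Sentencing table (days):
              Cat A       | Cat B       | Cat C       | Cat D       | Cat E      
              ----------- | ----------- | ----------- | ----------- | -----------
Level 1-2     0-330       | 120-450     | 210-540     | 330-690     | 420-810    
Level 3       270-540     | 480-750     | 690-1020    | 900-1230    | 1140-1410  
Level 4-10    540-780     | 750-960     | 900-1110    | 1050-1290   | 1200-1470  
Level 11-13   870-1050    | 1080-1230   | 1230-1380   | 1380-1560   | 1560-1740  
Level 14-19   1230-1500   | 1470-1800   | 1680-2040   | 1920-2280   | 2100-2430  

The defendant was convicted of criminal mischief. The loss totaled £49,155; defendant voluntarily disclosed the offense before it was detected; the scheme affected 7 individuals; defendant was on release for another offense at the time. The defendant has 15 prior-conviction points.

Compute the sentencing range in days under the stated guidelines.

Base offense level for criminal mischief: 9.
A1 applies: 9 + 2 = 11.
A2 applies: 11 − 1 = 10.
A3 applies (level before this adjustment is 10 ≥ 4, so +5): 10 + 5 = 15.
A4 applies: 15 + 4 = 19.
Final offense level: 19.
Criminal history: 15 prior points → Category D (14-16).
Level 19 falls in the 14-19 band.
Grid: Level 14-19 × Category D = 1920-2280 days.

1920-2280 days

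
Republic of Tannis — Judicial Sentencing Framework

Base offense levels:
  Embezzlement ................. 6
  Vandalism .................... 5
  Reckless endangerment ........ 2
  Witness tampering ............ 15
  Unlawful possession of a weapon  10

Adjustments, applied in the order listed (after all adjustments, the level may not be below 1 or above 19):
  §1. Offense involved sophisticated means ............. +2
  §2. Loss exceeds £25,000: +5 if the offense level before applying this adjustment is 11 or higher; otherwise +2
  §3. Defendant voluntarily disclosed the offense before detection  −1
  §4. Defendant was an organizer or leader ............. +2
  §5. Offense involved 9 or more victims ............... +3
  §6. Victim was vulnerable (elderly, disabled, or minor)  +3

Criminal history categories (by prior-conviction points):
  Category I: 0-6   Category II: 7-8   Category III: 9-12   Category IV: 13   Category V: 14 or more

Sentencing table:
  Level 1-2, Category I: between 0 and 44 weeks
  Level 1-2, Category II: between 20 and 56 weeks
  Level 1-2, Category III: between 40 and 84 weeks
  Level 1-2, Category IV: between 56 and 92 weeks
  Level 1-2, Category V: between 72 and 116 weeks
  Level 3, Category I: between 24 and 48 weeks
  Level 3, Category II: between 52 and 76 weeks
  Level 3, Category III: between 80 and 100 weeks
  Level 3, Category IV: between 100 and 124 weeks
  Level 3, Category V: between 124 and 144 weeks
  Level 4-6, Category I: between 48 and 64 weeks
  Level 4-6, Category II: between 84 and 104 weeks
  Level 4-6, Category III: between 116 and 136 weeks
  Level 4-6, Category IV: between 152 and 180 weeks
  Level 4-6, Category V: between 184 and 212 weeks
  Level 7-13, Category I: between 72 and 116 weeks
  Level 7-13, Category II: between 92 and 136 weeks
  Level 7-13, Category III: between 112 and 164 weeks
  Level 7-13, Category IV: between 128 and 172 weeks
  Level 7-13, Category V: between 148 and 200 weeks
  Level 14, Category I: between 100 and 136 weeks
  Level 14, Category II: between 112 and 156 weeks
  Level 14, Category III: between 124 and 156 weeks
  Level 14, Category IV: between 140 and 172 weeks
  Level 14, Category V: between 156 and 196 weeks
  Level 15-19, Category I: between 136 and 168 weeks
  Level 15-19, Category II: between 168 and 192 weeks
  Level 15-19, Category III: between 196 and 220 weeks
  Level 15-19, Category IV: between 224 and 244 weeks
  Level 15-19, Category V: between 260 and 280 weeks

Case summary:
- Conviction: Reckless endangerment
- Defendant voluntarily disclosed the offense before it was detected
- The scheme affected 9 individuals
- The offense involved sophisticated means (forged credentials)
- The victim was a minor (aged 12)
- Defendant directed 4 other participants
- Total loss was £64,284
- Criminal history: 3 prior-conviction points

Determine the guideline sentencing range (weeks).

72-116 weeks

Base offense level for reckless endangerment: 2.
§1 applies: 2 + 2 = 4.
§2 applies (level before this adjustment is 4 < 11, so +2): 4 + 2 = 6.
§3 applies: 6 − 1 = 5.
§4 applies: 5 + 2 = 7.
§5 applies: 7 + 3 = 10.
§6 applies: 10 + 3 = 13.
Final offense level: 13.
Criminal history: 3 prior points → Category I (0-6).
Level 13 falls in the 7-13 band.
Grid: Level 7-13 × Category I = 72-116 weeks.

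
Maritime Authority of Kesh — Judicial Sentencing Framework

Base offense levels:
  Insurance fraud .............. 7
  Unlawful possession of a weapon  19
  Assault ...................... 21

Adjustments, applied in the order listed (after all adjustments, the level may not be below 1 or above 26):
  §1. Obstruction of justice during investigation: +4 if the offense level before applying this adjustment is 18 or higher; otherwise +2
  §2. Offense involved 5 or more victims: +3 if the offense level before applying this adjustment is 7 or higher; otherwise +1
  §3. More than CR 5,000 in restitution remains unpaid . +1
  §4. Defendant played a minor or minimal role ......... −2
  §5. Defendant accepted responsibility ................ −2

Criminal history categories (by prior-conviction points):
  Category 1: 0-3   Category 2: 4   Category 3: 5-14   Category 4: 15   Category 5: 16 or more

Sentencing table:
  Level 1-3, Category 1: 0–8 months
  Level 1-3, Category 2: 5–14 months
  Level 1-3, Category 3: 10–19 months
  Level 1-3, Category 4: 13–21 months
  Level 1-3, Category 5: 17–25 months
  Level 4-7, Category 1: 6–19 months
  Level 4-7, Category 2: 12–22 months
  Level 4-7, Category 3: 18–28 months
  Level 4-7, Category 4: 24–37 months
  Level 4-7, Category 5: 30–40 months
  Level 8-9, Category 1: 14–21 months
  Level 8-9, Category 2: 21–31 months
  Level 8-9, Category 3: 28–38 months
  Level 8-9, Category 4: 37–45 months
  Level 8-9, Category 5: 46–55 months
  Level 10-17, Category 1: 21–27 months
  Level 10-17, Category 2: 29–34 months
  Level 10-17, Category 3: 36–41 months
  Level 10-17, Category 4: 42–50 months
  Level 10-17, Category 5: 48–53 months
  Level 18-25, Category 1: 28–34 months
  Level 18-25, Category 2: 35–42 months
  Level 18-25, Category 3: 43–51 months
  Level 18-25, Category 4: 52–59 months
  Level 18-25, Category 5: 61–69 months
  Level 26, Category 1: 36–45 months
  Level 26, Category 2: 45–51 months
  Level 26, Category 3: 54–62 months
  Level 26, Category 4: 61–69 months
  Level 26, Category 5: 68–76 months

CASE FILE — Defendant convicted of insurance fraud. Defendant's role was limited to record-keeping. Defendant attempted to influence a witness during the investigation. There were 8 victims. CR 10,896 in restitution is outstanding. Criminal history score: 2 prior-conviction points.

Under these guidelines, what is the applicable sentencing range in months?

21-27 months

Base offense level for insurance fraud: 7.
§1 applies (level before this adjustment is 7 < 18, so +2): 7 + 2 = 9.
§2 applies (level before this adjustment is 9 ≥ 7, so +3): 9 + 3 = 12.
§3 applies: 12 + 1 = 13.
§4 applies: 13 − 2 = 11.
Final offense level: 11.
Criminal history: 2 prior points → Category 1 (0-3).
Level 11 falls in the 10-17 band.
Grid: Level 10-17 × Category 1 = 21-27 months.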